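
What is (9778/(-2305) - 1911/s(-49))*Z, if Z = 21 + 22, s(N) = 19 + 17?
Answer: -68181703/27660 ≈ -2465.0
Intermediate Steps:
s(N) = 36
Z = 43
(9778/(-2305) - 1911/s(-49))*Z = (9778/(-2305) - 1911/36)*43 = (9778*(-1/2305) - 1911*1/36)*43 = (-9778/2305 - 637/12)*43 = -1585621/27660*43 = -68181703/27660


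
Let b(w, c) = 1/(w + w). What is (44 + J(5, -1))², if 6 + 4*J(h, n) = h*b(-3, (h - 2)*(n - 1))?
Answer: 1030225/576 ≈ 1788.6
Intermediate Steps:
b(w, c) = 1/(2*w)
J(h, n) = -3/2 - h/24 (J(h, n) = -3/2 + (h*((½)/(-3)))/4 = -3/2 + (h*((½)*(-⅓)))/4 = -3/2 + (h*(-⅙))/4 = -3/2 + (-h/6)/4 = -3/2 - h/24)
(44 + J(5, -1))² = (44 + (-3/2 - 1/24*5))² = (44 + (-3/2 - 5/24))² = (44 - 41/24)² = (1015/24)² = 1030225/576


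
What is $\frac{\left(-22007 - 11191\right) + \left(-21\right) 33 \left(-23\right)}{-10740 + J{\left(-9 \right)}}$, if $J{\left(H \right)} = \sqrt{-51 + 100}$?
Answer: $\frac{17259}{10733} \approx 1.608$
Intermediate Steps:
$J{\left(H \right)} = 7$ ($J{\left(H \right)} = \sqrt{49} = 7$)
$\frac{\left(-22007 - 11191\right) + \left(-21\right) 33 \left(-23\right)}{-10740 + J{\left(-9 \right)}} = \frac{\left(-22007 - 11191\right) + \left(-21\right) 33 \left(-23\right)}{-10740 + 7} = \frac{-33198 - -15939}{-10733} = \left(-33198 + 15939\right) \left(- \frac{1}{10733}\right) = \left(-17259\right) \left(- \frac{1}{10733}\right) = \frac{17259}{10733}$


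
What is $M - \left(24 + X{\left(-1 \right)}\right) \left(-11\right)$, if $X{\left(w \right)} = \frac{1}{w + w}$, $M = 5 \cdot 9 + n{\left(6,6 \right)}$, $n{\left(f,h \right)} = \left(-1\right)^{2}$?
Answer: $\frac{609}{2} \approx 304.5$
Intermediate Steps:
$n{\left(f,h \right)} = 1$
$M = 46$ ($M = 5 \cdot 9 + 1 = 45 + 1 = 46$)
$X{\left(w \right)} = \frac{1}{2 w}$
$M - \left(24 + X{\left(-1 \right)}\right) \left(-11\right) = 46 - \left(24 + \frac{1}{2 \left(-1\right)}\right) \left(-11\right) = 46 - \left(24 + \frac{1}{2} \left(-1\right)\right) \left(-11\right) = 46 - \left(24 - \frac{1}{2}\right) \left(-11\right) = 46 - \frac{47}{2} \left(-11\right) = 46 - - \frac{517}{2} = 46 + \frac{517}{2} = \frac{609}{2}$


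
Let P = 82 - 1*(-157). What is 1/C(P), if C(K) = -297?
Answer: -1/297 ≈ -0.0033670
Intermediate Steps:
P = 239 (P = 82 + 157 = 239)
1/C(P) = 1/(-297) = -1/297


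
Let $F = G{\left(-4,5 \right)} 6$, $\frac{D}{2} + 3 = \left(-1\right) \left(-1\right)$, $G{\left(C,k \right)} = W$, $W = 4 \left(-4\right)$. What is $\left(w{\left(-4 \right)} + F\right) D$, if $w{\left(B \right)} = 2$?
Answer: $376$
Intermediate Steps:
$W = -16$
$G{\left(C,k \right)} = -16$
$D = -4$ ($D = -6 + 2 \left(\left(-1\right) \left(-1\right)\right) = -6 + 2 \cdot 1 = -6 + 2 = -4$)
$F = -96$ ($F = \left(-16\right) 6 = -96$)
$\left(w{\left(-4 \right)} + F\right) D = \left(2 - 96\right) \left(-4\right) = \left(-94\right) \left(-4\right) = 376$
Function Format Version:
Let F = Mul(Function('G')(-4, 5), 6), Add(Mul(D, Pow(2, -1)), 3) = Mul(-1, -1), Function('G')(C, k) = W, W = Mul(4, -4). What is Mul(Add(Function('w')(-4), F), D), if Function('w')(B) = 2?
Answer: 376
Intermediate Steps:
W = -16
Function('G')(C, k) = -16
D = -4 (D = Add(-6, Mul(2, Mul(-1, -1))) = Add(-6, Mul(2, 1)) = Add(-6, 2) = -4)
F = -96 (F = Mul(-16, 6) = -96)
Mul(Add(Function('w')(-4), F), D) = Mul(Add(2, -96), -4) = Mul(-94, -4) = 376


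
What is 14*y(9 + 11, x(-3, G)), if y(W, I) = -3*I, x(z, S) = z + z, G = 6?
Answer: 252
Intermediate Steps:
x(z, S) = 2*z
14*y(9 + 11, x(-3, G)) = 14*(-6*(-3)) = 14*(-3*(-6)) = 14*18 = 252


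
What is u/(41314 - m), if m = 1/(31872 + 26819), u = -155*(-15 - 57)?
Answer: 654991560/2424759973 ≈ 0.27013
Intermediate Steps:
u = 11160 (u = -155*(-72) = 11160)
m = 1/58691 ≈ 1.7038e-5
u/(41314 - m) = 11160/(41314 - 1*1/58691) = 11160/(41314 - 1/58691) = 11160/(2424759973/58691) = 11160*(58691/2424759973) = 654991560/2424759973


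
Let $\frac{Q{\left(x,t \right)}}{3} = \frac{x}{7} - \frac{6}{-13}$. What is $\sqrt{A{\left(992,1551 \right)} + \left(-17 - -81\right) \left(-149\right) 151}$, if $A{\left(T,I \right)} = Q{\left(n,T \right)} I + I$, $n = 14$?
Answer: $\frac{i \sqrt{241151417}}{13} \approx 1194.5 i$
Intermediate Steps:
$Q{\left(x,t \right)} = \frac{18}{13} + \frac{3 x}{7}$ ($Q{\left(x,t \right)} = 3 \left(\frac{x}{7} - \frac{6}{-13}\right) = 3 \left(x \frac{1}{7} - - \frac{6}{13}\right) = 3 \left(\frac{x}{7} + \frac{6}{13}\right) = 3 \left(\frac{6}{13} + \frac{x}{7}\right) = \frac{18}{13} + \frac{3 x}{7}$)
$A{\left(T,I \right)} = \frac{109 I}{13}$ ($A{\left(T,I \right)} = \left(\frac{18}{13} + \frac{3}{7} \cdot 14\right) I + I = \left(\frac{18}{13} + 6\right) I + I = \frac{96 I}{13} + I = \frac{109 I}{13}$)
$\sqrt{A{\left(992,1551 \right)} + \left(-17 - -81\right) \left(-149\right) 151} = \sqrt{\frac{109}{13} \cdot 1551 + \left(-17 - -81\right) \left(-149\right) 151} = \sqrt{\frac{169059}{13} + \left(-17 + 81\right) \left(-149\right) 151} = \sqrt{\frac{169059}{13} + 64 \left(-149\right) 151} = \sqrt{\frac{169059}{13} - 1439936} = \sqrt{- \frac{18550109}{13}} = \frac{i \sqrt{241151417}}{13}$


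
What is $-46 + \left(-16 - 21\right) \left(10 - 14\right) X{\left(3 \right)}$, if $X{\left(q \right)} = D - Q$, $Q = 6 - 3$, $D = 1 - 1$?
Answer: $-490$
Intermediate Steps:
$D = 0$
$Q = 3$ ($Q = 6 - 3 = 3$)
$X{\left(q \right)} = -3$ ($X{\left(q \right)} = 0 - 3 = -3$)
$-46 + \left(-16 - 21\right) \left(10 - 14\right) X{\left(3 \right)} = -46 + \left(-16 - 21\right) \left(10 - 14\right) \left(-3\right) = -46 + \left(-37\right) \left(-4\right) \left(-3\right) = -46 + 148 \left(-3\right) = -46 - 444 = -490$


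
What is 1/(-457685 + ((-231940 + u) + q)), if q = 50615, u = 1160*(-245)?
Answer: -1/923210 ≈ -1.0832e-6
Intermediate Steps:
u = -284200
1/(-457685 + ((-231940 + u) + q)) = 1/(-457685 + ((-231940 - 284200) + 50615)) = 1/(-457685 + (-516140 + 50615)) = 1/(-457685 - 465525) = 1/(-923210) = -1/923210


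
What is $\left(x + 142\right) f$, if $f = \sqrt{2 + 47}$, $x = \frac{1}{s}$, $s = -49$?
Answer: $\frac{6957}{7} \approx 993.86$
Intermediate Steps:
$x = - \frac{1}{49}$ ($x = \frac{1}{-49} = - \frac{1}{49} \approx -0.020408$)
$f = 7$ ($f = \sqrt{49} = 7$)
$\left(x + 142\right) f = \left(- \frac{1}{49} + 142\right) 7 = \frac{6957}{49} \cdot 7 = \frac{6957}{7}$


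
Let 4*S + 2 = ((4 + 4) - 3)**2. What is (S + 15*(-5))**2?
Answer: 76729/16 ≈ 4795.6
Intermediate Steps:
S = 23/4 (S = -1/2 + ((4 + 4) - 3)**2/4 = -1/2 + (8 - 3)**2/4 = -1/2 + (1/4)*5**2 = -1/2 + (1/4)*25 = -1/2 + 25/4 = 23/4 ≈ 5.7500)
(S + 15*(-5))**2 = (23/4 + 15*(-5))**2 = (23/4 - 75)**2 = (-277/4)**2 = 76729/16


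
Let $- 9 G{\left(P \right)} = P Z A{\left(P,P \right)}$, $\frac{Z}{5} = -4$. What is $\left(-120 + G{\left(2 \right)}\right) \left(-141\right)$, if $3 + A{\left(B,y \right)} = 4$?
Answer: $\frac{48880}{3} \approx 16293.0$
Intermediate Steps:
$Z = -20$ ($Z = 5 \left(-4\right) = -20$)
$A{\left(B,y \right)} = 1$ ($A{\left(B,y \right)} = -3 + 4 = 1$)
$G{\left(P \right)} = \frac{20 P}{9}$ ($G{\left(P \right)} = - \frac{P \left(-20\right) 1}{9} = - \frac{- 20 P 1}{9} = - \frac{\left(-20\right) P}{9} = \frac{20 P}{9}$)
$\left(-120 + G{\left(2 \right)}\right) \left(-141\right) = \left(-120 + \frac{20}{9} \cdot 2\right) \left(-141\right) = \left(-120 + \frac{40}{9}\right) \left(-141\right) = \left(- \frac{1040}{9}\right) \left(-141\right) = \frac{48880}{3}$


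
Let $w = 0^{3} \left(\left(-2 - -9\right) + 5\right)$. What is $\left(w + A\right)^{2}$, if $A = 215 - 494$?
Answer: $77841$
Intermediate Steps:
$A = -279$
$w = 0$ ($w = 0 \left(\left(-2 + 9\right) + 5\right) = 0 \left(7 + 5\right) = 0 \cdot 12 = 0$)
$\left(w + A\right)^{2} = \left(0 - 279\right)^{2} = \left(-279\right)^{2} = 77841$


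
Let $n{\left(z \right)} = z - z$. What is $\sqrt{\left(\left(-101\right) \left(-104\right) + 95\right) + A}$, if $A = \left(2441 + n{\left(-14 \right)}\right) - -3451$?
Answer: $\sqrt{16491} \approx 128.42$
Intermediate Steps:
$n{\left(z \right)} = 0$
$A = 5892$ ($A = \left(2441 + 0\right) - -3451 = 2441 + \left(-2906 + 6357\right) = 2441 + 3451 = 5892$)
$\sqrt{\left(\left(-101\right) \left(-104\right) + 95\right) + A} = \sqrt{\left(\left(-101\right) \left(-104\right) + 95\right) + 5892} = \sqrt{\left(10504 + 95\right) + 5892} = \sqrt{10599 + 5892} = \sqrt{16491}$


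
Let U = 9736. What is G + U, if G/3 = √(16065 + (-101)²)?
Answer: 9736 + 3*√26266 ≈ 10222.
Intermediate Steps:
G = 3*√26266 (G = 3*√(16065 + (-101)²) = 3*√(16065 + 10201) = 3*√26266 ≈ 486.20)
G + U = 3*√26266 + 9736 = 9736 + 3*√26266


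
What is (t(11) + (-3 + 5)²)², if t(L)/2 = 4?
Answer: 144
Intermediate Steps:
t(L) = 8 (t(L) = 2*4 = 8)
(t(11) + (-3 + 5)²)² = (8 + (-3 + 5)²)² = (8 + 2²)² = (8 + 4)² = 12² = 144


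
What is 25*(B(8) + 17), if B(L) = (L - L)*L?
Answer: 425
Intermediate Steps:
B(L) = 0 (B(L) = 0*L = 0)
25*(B(8) + 17) = 25*(0 + 17) = 25*17 = 425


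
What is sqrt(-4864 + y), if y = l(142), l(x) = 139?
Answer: 15*I*sqrt(21) ≈ 68.739*I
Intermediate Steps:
y = 139
sqrt(-4864 + y) = sqrt(-4864 + 139) = sqrt(-4725) = 15*I*sqrt(21)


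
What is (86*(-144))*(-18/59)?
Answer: 222912/59 ≈ 3778.2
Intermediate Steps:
(86*(-144))*(-18/59) = -(-222912)/59 = -12384*(-18/59) = 222912/59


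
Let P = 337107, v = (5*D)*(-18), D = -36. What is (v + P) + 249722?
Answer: 590069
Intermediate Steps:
v = 3240 (v = (5*(-36))*(-18) = -180*(-18) = 3240)
(v + P) + 249722 = (3240 + 337107) + 249722 = 340347 + 249722 = 590069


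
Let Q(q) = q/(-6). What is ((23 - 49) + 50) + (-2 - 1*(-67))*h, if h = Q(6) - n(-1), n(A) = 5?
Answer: -366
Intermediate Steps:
Q(q) = -q/6 (Q(q) = q*(-1/6) = -q/6)
h = -6 (h = -1/6*6 - 1*5 = -1 - 5 = -6)
((23 - 49) + 50) + (-2 - 1*(-67))*h = ((23 - 49) + 50) + (-2 - 1*(-67))*(-6) = (-26 + 50) + (-2 + 67)*(-6) = 24 + 65*(-6) = 24 - 390 = -366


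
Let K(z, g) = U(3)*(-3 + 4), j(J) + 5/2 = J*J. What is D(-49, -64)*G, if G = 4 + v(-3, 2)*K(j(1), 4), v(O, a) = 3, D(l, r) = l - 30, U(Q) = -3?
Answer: 395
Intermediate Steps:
D(l, r) = -30 + l
j(J) = -5/2 + J² (j(J) = -5/2 + J*J = -5/2 + J²)
K(z, g) = -3 (K(z, g) = -3*(-3 + 4) = -3*1 = -3)
G = -5 (G = 4 + 3*(-3) = 4 - 9 = -5)
D(-49, -64)*G = (-30 - 49)*(-5) = -79*(-5) = 395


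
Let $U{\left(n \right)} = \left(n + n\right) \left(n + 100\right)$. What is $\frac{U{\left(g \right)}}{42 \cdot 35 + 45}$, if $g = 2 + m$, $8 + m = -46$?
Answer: $- \frac{1664}{505} \approx -3.295$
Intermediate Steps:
$m = -54$ ($m = -8 - 46 = -54$)
$g = -52$ ($g = 2 - 54 = -52$)
$U{\left(n \right)} = 2 n \left(100 + n\right)$
$\frac{U{\left(g \right)}}{42 \cdot 35 + 45} = \frac{2 \left(-52\right) \left(100 - 52\right)}{42 \cdot 35 + 45} = \frac{2 \left(-52\right) 48}{1470 + 45} = - \frac{4992}{1515} = \left(-4992\right) \frac{1}{1515} = - \frac{1664}{505}$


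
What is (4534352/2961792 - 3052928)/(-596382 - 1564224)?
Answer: 80733332077/57136299696 ≈ 1.4130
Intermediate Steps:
(4534352/2961792 - 3052928)/(-596382 - 1564224) = (4534352*(1/2961792) - 3052928)/(-2160606) = (283397/185112 - 3052928)*(-1/2160606) = -565133324539/185112*(-1/2160606) = 80733332077/57136299696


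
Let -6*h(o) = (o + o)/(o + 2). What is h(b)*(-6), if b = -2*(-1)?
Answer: 1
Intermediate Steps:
b = 2
h(o) = -o/(3*(2 + o)) (h(o) = -(o + o)/(6*(o + 2)) = -2*o/(6*(2 + o)) = -o/(3*(2 + o)))
h(b)*(-6) = -1*2/(6 + 3*2)*(-6) = -1*2/(6 + 6)*(-6) = -1*2/12*(-6) = -1*2*1/12*(-6) = -⅙*(-6) = 1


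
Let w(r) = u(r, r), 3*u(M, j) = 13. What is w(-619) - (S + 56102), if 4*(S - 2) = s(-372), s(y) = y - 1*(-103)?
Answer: -672389/12 ≈ -56032.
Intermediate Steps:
u(M, j) = 13/3 (u(M, j) = (⅓)*13 = 13/3)
w(r) = 13/3
s(y) = 103 + y (s(y) = y + 103 = 103 + y)
S = -261/4 (S = 2 + (103 - 372)/4 = 2 + (¼)*(-269) = 2 - 269/4 = -261/4 ≈ -65.250)
w(-619) - (S + 56102) = 13/3 - (-261/4 + 56102) = 13/3 - 1*224147/4 = 13/3 - 224147/4 = -672389/12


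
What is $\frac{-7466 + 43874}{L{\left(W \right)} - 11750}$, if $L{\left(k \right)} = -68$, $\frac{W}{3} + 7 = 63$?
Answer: $- \frac{18204}{5909} \approx -3.0807$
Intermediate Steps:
$W = 168$ ($W = -21 + 3 \cdot 63 = -21 + 189 = 168$)
$\frac{-7466 + 43874}{L{\left(W \right)} - 11750} = \frac{-7466 + 43874}{-68 - 11750} = \frac{36408}{-11818} = 36408 \left(- \frac{1}{11818}\right) = - \frac{18204}{5909}$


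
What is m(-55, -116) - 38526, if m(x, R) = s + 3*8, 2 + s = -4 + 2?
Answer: -38506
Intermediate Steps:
s = -4 (s = -2 + (-4 + 2) = -2 - 2 = -4)
m(x, R) = 20 (m(x, R) = -4 + 3*8 = -4 + 24 = 20)
m(-55, -116) - 38526 = 20 - 38526 = -38506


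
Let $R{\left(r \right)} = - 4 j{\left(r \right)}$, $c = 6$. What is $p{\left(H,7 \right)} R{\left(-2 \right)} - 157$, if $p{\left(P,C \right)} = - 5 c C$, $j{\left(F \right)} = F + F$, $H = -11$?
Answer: $-3517$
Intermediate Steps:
$j{\left(F \right)} = 2 F$
$p{\left(P,C \right)} = - 30 C$ ($p{\left(P,C \right)} = \left(-5\right) 6 C = - 30 C$)
$R{\left(r \right)} = - 8 r$ ($R{\left(r \right)} = - 4 \cdot 2 r = - 8 r$)
$p{\left(H,7 \right)} R{\left(-2 \right)} - 157 = \left(-30\right) 7 \left(\left(-8\right) \left(-2\right)\right) - 157 = \left(-210\right) 16 - 157 = -3360 - 157 = -3517$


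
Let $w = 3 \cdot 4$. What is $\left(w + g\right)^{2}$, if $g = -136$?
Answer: $15376$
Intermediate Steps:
$w = 12$
$\left(w + g\right)^{2} = \left(12 - 136\right)^{2} = \left(-124\right)^{2} = 15376$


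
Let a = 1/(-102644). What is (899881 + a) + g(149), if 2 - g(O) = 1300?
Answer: 92234153451/102644 ≈ 8.9858e+5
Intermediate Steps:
a = -1/102644 ≈ -9.7424e-6
g(O) = -1298 (g(O) = 2 - 1*1300 = 2 - 1300 = -1298)
(899881 + a) + g(149) = (899881 - 1/102644) - 1298 = 92367385363/102644 - 1298 = 92234153451/102644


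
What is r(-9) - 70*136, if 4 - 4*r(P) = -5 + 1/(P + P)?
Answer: -685277/72 ≈ -9517.7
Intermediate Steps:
r(P) = 9/4 - 1/(8*P) (r(P) = 1 - (-5 + 1/(P + P))/4 = 1 - (-5 + 1/(2*P))/4 = 1 + (5/4 - 1/(8*P)) = 9/4 - 1/(8*P))
r(-9) - 70*136 = (1/8)*(-1 + 18*(-9))/(-9) - 70*136 = (1/8)*(-1/9)*(-1 - 162) - 9520 = (1/8)*(-1/9)*(-163) - 9520 = 163/72 - 9520 = -685277/72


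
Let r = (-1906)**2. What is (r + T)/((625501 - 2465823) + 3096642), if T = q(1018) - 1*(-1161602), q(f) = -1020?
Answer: 2396709/628160 ≈ 3.8154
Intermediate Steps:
r = 3632836
T = 1160582 (T = -1020 - 1*(-1161602) = -1020 + 1161602 = 1160582)
(r + T)/((625501 - 2465823) + 3096642) = (3632836 + 1160582)/((625501 - 2465823) + 3096642) = 4793418/(-1840322 + 3096642) = 4793418/1256320 = 4793418*(1/1256320) = 2396709/628160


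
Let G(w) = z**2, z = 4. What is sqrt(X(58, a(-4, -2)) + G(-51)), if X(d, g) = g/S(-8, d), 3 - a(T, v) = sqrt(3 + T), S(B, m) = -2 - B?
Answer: sqrt(594 - 6*I)/6 ≈ 4.0621 - 0.020515*I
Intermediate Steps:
G(w) = 16 (G(w) = 4**2 = 16)
a(T, v) = 3 - sqrt(3 + T)
X(d, g) = g/6 (X(d, g) = g/(-2 - 1*(-8)) = g/(-2 + 8) = g/6)
sqrt(X(58, a(-4, -2)) + G(-51)) = sqrt((3 - sqrt(3 - 4))/6 + 16) = sqrt((3 - sqrt(-1))/6 + 16) = sqrt((3 - I)/6 + 16) = sqrt((1/2 - I/6) + 16) = sqrt(33/2 - I/6)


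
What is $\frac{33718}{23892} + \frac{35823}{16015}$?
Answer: $\frac{697938443}{191315190} \approx 3.6481$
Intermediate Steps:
$\frac{33718}{23892} + \frac{35823}{16015} = 33718 \cdot \frac{1}{23892} + 35823 \cdot \frac{1}{16015} = \frac{16859}{11946} + \frac{35823}{16015} = \frac{697938443}{191315190}$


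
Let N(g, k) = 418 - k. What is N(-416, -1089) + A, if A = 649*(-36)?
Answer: -21857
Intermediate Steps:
A = -23364
N(-416, -1089) + A = (418 - 1*(-1089)) - 23364 = (418 + 1089) - 23364 = 1507 - 23364 = -21857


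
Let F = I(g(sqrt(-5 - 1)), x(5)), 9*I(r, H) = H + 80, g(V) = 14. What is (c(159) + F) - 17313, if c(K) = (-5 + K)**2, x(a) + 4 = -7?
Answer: 19232/3 ≈ 6410.7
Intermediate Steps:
x(a) = -11 (x(a) = -4 - 7 = -11)
I(r, H) = 80/9 + H/9 (I(r, H) = (H + 80)/9 = (80 + H)/9 = 80/9 + H/9)
F = 23/3 (F = 80/9 + (1/9)*(-11) = 80/9 - 11/9 = 23/3 ≈ 7.6667)
(c(159) + F) - 17313 = ((-5 + 159)**2 + 23/3) - 17313 = (154**2 + 23/3) - 17313 = (23716 + 23/3) - 17313 = 71171/3 - 17313 = 19232/3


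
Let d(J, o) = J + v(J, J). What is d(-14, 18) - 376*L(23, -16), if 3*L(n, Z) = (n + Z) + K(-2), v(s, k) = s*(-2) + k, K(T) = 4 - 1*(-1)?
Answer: -1504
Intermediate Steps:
K(T) = 5 (K(T) = 4 + 1 = 5)
v(s, k) = k - 2*s (v(s, k) = -2*s + k = k - 2*s)
L(n, Z) = 5/3 + Z/3 + n/3 (L(n, Z) = ((n + Z) + 5)/3 = ((Z + n) + 5)/3 = (5 + Z + n)/3 = 5/3 + Z/3 + n/3)
d(J, o) = 0 (d(J, o) = J + (J - 2*J) = J - J = 0)
d(-14, 18) - 376*L(23, -16) = 0 - 376*(5/3 + (⅓)*(-16) + (⅓)*23) = 0 - 376*(5/3 - 16/3 + 23/3) = 0 - 376*4 = 0 - 1504 = -1504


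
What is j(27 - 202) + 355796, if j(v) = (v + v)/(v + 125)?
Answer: 355803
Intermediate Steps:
j(v) = 2*v/(125 + v) (j(v) = (2*v)/(125 + v) = 2*v/(125 + v))
j(27 - 202) + 355796 = 2*(27 - 202)/(125 + (27 - 202)) + 355796 = 2*(-175)/(125 - 175) + 355796 = 2*(-175)/(-50) + 355796 = 2*(-175)*(-1/50) + 355796 = 7 + 355796 = 355803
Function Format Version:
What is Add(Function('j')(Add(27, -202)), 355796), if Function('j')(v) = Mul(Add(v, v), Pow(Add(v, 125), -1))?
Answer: 355803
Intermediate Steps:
Function('j')(v) = Mul(2, v, Pow(Add(125, v), -1)) (Function('j')(v) = Mul(Mul(2, v), Pow(Add(125, v), -1)) = Mul(2, v, Pow(Add(125, v), -1)))
Add(Function('j')(Add(27, -202)), 355796) = Add(Mul(2, Add(27, -202), Pow(Add(125, Add(27, -202)), -1)), 355796) = Add(Mul(2, -175, Pow(Add(125, -175), -1)), 355796) = Add(Mul(2, -175, Pow(-50, -1)), 355796) = Add(Mul(2, -175, Rational(-1, 50)), 355796) = Add(7, 355796) = 355803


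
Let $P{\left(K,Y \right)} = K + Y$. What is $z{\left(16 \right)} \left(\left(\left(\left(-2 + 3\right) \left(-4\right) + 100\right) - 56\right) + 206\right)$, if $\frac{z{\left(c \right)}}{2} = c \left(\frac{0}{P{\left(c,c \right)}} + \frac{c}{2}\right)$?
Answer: $62976$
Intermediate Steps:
$z{\left(c \right)} = c^{2}$ ($z{\left(c \right)} = 2 c \left(\frac{0}{c + c} + \frac{c}{2}\right) = 2 c \left(\frac{0}{2 c} + c \frac{1}{2}\right) = 2 c \left(0 \frac{1}{2 c} + \frac{c}{2}\right) = 2 c \left(0 + \frac{c}{2}\right) = 2 c \frac{c}{2} = 2 \frac{c^{2}}{2} = c^{2}$)
$z{\left(16 \right)} \left(\left(\left(\left(-2 + 3\right) \left(-4\right) + 100\right) - 56\right) + 206\right) = 16^{2} \left(\left(\left(\left(-2 + 3\right) \left(-4\right) + 100\right) - 56\right) + 206\right) = 256 \left(\left(\left(1 \left(-4\right) + 100\right) - 56\right) + 206\right) = 256 \left(\left(\left(-4 + 100\right) - 56\right) + 206\right) = 256 \left(\left(96 - 56\right) + 206\right) = 256 \left(40 + 206\right) = 256 \cdot 246 = 62976$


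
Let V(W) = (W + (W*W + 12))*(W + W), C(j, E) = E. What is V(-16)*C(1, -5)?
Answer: 40320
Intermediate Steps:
V(W) = 2*W*(12 + W + W**2) (V(W) = (W + (W**2 + 12))*(2*W) = (W + (12 + W**2))*(2*W) = (12 + W + W**2)*(2*W) = 2*W*(12 + W + W**2))
V(-16)*C(1, -5) = (2*(-16)*(12 - 16 + (-16)**2))*(-5) = (2*(-16)*(12 - 16 + 256))*(-5) = (2*(-16)*252)*(-5) = -8064*(-5) = 40320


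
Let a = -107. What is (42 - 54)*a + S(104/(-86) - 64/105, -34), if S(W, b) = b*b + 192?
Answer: 2632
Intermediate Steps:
S(W, b) = 192 + b² (S(W, b) = b² + 192 = 192 + b²)
(42 - 54)*a + S(104/(-86) - 64/105, -34) = (42 - 54)*(-107) + (192 + (-34)²) = -12*(-107) + (192 + 1156) = 1284 + 1348 = 2632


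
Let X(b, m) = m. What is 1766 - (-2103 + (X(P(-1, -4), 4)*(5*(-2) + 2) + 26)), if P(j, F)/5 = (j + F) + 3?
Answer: 3875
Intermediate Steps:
P(j, F) = 15 + 5*F + 5*j (P(j, F) = 5*((j + F) + 3) = 5*((F + j) + 3) = 5*(3 + F + j) = 15 + 5*F + 5*j)
1766 - (-2103 + (X(P(-1, -4), 4)*(5*(-2) + 2) + 26)) = 1766 - (-2103 + (4*(5*(-2) + 2) + 26)) = 1766 - (-2103 + (4*(-10 + 2) + 26)) = 1766 - (-2103 + (4*(-8) + 26)) = 1766 - (-2103 + (-32 + 26)) = 1766 - (-2103 - 6) = 1766 - 1*(-2109) = 1766 + 2109 = 3875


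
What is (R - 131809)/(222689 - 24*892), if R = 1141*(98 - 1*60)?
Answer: -88451/201281 ≈ -0.43944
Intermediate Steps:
R = 43358 (R = 1141*(98 - 60) = 1141*38 = 43358)
(R - 131809)/(222689 - 24*892) = (43358 - 131809)/(222689 - 24*892) = -88451/(222689 - 21408) = -88451/201281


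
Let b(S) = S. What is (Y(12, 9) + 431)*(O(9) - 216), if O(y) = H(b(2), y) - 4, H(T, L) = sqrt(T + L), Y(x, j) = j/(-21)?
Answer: -663080/7 + 3014*sqrt(11)/7 ≈ -93298.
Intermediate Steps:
Y(x, j) = -j/21 (Y(x, j) = j*(-1/21) = -j/21)
H(T, L) = sqrt(L + T)
O(y) = -4 + sqrt(2 + y) (O(y) = sqrt(y + 2) - 4 = sqrt(2 + y) - 4 = -4 + sqrt(2 + y))
(Y(12, 9) + 431)*(O(9) - 216) = (-1/21*9 + 431)*((-4 + sqrt(2 + 9)) - 216) = (-3/7 + 431)*((-4 + sqrt(11)) - 216) = 3014*(-220 + sqrt(11))/7 = -663080/7 + 3014*sqrt(11)/7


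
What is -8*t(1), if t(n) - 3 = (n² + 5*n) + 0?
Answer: -72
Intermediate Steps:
t(n) = 3 + n² + 5*n (t(n) = 3 + ((n² + 5*n) + 0) = 3 + (n² + 5*n) = 3 + n² + 5*n)
-8*t(1) = -8*(3 + 1² + 5*1) = -8*(3 + 1 + 5) = -8*9 = -72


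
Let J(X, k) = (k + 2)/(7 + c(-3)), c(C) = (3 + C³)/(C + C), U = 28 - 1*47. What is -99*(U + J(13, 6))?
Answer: 1809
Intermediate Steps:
U = -19 (U = 28 - 47 = -19)
c(C) = (3 + C³)/(2*C) (c(C) = (3 + C³)/((2*C)) = (3 + C³)*(1/(2*C)) = (3 + C³)/(2*C))
J(X, k) = 2/11 + k/11 (J(X, k) = (k + 2)/(7 + (½)*(3 + (-3)³)/(-3)) = (2 + k)/(7 + (½)*(-⅓)*(3 - 27)) = (2 + k)/(7 + (½)*(-⅓)*(-24)) = (2 + k)/(7 + 4) = (2 + k)/11 = (2 + k)*(1/11) = 2/11 + k/11)
-99*(U + J(13, 6)) = -99*(-19 + (2/11 + (1/11)*6)) = -99*(-19 + (2/11 + 6/11)) = -99*(-19 + 8/11) = -99*(-201/11) = 1809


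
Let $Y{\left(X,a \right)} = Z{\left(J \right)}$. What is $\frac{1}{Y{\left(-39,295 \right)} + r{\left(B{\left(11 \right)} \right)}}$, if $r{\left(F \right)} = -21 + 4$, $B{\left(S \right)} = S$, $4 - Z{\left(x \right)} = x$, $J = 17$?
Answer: $- \frac{1}{30} \approx -0.033333$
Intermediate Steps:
$Z{\left(x \right)} = 4 - x$
$r{\left(F \right)} = -17$
$Y{\left(X,a \right)} = -13$ ($Y{\left(X,a \right)} = 4 - 17 = -13$)
$\frac{1}{Y{\left(-39,295 \right)} + r{\left(B{\left(11 \right)} \right)}} = \frac{1}{-13 - 17} = \frac{1}{-30} = - \frac{1}{30}$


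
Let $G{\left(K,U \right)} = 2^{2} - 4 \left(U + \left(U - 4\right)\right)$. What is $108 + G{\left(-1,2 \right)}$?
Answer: $112$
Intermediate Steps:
$G{\left(K,U \right)} = 20 - 8 U$ ($G{\left(K,U \right)} = 4 - 4 \left(U + \left(-4 + U\right)\right) = 4 - 4 \left(-4 + 2 U\right) = 4 - \left(-16 + 8 U\right) = 20 - 8 U$)
$108 + G{\left(-1,2 \right)} = 108 + \left(20 - 16\right) = 108 + 4 = 112$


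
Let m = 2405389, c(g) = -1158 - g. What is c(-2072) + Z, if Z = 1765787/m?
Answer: 2200291333/2405389 ≈ 914.73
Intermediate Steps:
Z = 1765787/2405389 ≈ 0.73410
c(-2072) + Z = (-1158 - 1*(-2072)) + 1765787/2405389 = (-1158 + 2072) + 1765787/2405389 = 914 + 1765787/2405389 = 2200291333/2405389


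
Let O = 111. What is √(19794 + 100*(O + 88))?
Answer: √39694 ≈ 199.23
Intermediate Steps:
√(19794 + 100*(O + 88)) = √(19794 + 100*(111 + 88)) = √(19794 + 100*199) = √(19794 + 19900) = √39694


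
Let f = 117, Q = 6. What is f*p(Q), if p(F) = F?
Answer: 702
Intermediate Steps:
f*p(Q) = 117*6 = 702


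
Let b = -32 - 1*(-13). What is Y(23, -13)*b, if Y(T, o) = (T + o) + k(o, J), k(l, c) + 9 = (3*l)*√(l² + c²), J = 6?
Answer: -19 + 741*√205 ≈ 10591.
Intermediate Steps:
k(l, c) = -9 + 3*l*√(c² + l²) (k(l, c) = -9 + (3*l)*√(l² + c²) = -9 + (3*l)*√(c² + l²) = -9 + 3*l*√(c² + l²))
Y(T, o) = -9 + T + o + 3*o*√(36 + o²) (Y(T, o) = (T + o) + (-9 + 3*o*√(6² + o²)) = (T + o) + (-9 + 3*o*√(36 + o²)) = -9 + T + o + 3*o*√(36 + o²))
b = -19 (b = -32 + 13 = -19)
Y(23, -13)*b = (-9 + 23 - 13 + 3*(-13)*√(36 + (-13)²))*(-19) = (-9 + 23 - 13 + 3*(-13)*√(36 + 169))*(-19) = (-9 + 23 - 13 + 3*(-13)*√205)*(-19) = (-9 + 23 - 13 - 39*√205)*(-19) = (1 - 39*√205)*(-19) = -19 + 741*√205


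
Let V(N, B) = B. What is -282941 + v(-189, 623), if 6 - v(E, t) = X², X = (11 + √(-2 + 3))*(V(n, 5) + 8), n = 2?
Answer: -307271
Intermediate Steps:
X = 156 (X = (11 + √(-2 + 3))*(5 + 8) = (11 + √1)*13 = (11 + 1)*13 = 12*13 = 156)
v(E, t) = -24330 (v(E, t) = 6 - 1*156² = 6 - 1*24336 = 6 - 24336 = -24330)
-282941 + v(-189, 623) = -282941 - 24330 = -307271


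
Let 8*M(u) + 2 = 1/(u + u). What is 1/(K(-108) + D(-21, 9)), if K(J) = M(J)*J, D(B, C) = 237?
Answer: 16/4225 ≈ 0.0037870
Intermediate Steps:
M(u) = -¼ + 1/(16*u) (M(u) = -¼ + 1/(8*(u + u)) = -¼ + 1/(8*((2*u))) = -¼ + (1/(2*u))/8 = -¼ + 1/(16*u))
K(J) = 1/16 - J/4 (K(J) = ((1 - 4*J)/(16*J))*J = 1/16 - J/4)
1/(K(-108) + D(-21, 9)) = 1/((1/16 - ¼*(-108)) + 237) = 1/((1/16 + 27) + 237) = 1/(433/16 + 237) = 1/(4225/16) = 16/4225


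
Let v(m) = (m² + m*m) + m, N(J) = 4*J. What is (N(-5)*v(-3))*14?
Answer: -4200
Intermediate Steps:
v(m) = m + 2*m² (v(m) = (m² + m²) + m = 2*m² + m = m + 2*m²)
(N(-5)*v(-3))*14 = ((4*(-5))*(-3*(1 + 2*(-3))))*14 = -(-60)*(1 - 6)*14 = -(-60)*(-5)*14 = -20*15*14 = -300*14 = -4200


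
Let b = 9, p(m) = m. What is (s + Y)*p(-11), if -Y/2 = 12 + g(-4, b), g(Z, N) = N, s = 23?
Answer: 209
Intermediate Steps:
Y = -42 (Y = -2*(12 + 9) = -2*21 = -42)
(s + Y)*p(-11) = (23 - 42)*(-11) = -19*(-11) = 209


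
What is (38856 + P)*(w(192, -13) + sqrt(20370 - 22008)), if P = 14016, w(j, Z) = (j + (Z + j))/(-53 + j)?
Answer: 19615512/139 + 158616*I*sqrt(182) ≈ 1.4112e+5 + 2.1398e+6*I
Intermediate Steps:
w(j, Z) = (Z + 2*j)/(-53 + j)
(38856 + P)*(w(192, -13) + sqrt(20370 - 22008)) = (38856 + 14016)*((-13 + 2*192)/(-53 + 192) + sqrt(20370 - 22008)) = 52872*((-13 + 384)/139 + sqrt(-1638)) = 52872*((1/139)*371 + 3*I*sqrt(182)) = 52872*(371/139 + 3*I*sqrt(182)) = 19615512/139 + 158616*I*sqrt(182)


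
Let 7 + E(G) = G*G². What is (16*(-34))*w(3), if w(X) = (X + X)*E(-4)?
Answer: 231744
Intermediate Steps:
E(G) = -7 + G³ (E(G) = -7 + G*G² = -7 + G³)
w(X) = -142*X (w(X) = (X + X)*(-7 + (-4)³) = (2*X)*(-7 - 64) = (2*X)*(-71) = -142*X)
(16*(-34))*w(3) = (16*(-34))*(-142*3) = -544*(-426) = 231744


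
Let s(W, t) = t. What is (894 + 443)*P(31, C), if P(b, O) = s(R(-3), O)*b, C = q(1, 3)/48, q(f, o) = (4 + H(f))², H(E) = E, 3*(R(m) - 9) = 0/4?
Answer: 1036175/48 ≈ 21587.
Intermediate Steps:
R(m) = 9 (R(m) = 9 + (0/4)/3 = 9 + (0*(¼))/3 = 9 + (⅓)*0 = 9 + 0 = 9)
q(f, o) = (4 + f)²
C = 25/48 (C = (4 + 1)²/48 = 5²*(1/48) = 25*(1/48) = 25/48 ≈ 0.52083)
P(b, O) = O*b
(894 + 443)*P(31, C) = (894 + 443)*((25/48)*31) = 1337*(775/48) = 1036175/48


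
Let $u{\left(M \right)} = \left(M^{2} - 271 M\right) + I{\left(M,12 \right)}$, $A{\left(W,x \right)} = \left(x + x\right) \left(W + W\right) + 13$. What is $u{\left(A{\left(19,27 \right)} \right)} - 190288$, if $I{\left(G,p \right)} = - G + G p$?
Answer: $3537037$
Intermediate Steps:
$A{\left(W,x \right)} = 13 + 4 W x$ ($A{\left(W,x \right)} = 2 x 2 W + 13 = 4 W x + 13 = 13 + 4 W x$)
$u{\left(M \right)} = M^{2} - 260 M$ ($u{\left(M \right)} = \left(M^{2} - 271 M\right) + M \left(-1 + 12\right) = \left(M^{2} - 271 M\right) + M 11 = \left(M^{2} - 271 M\right) + 11 M = M^{2} - 260 M$)
$u{\left(A{\left(19,27 \right)} \right)} - 190288 = \left(13 + 4 \cdot 19 \cdot 27\right) \left(-260 + \left(13 + 4 \cdot 19 \cdot 27\right)\right) - 190288 = \left(13 + 2052\right) \left(-260 + \left(13 + 2052\right)\right) - 190288 = 2065 \left(-260 + 2065\right) - 190288 = 2065 \cdot 1805 - 190288 = 3727325 - 190288 = 3537037$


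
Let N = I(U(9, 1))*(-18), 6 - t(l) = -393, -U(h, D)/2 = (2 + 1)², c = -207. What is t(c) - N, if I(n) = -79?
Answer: -1023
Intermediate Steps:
U(h, D) = -18 (U(h, D) = -2*(2 + 1)² = -2*3² = -2*9 = -18)
t(l) = 399 (t(l) = 6 - 1*(-393) = 6 + 393 = 399)
N = 1422 (N = -79*(-18) = 1422)
t(c) - N = 399 - 1*1422 = 399 - 1422 = -1023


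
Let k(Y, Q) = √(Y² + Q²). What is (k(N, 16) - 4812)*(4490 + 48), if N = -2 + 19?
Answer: -21836856 + 4538*√545 ≈ -2.1731e+7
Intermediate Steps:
N = 17
k(Y, Q) = √(Q² + Y²)
(k(N, 16) - 4812)*(4490 + 48) = (√(16² + 17²) - 4812)*(4490 + 48) = (√(256 + 289) - 4812)*4538 = (√545 - 4812)*4538 = (-4812 + √545)*4538 = -21836856 + 4538*√545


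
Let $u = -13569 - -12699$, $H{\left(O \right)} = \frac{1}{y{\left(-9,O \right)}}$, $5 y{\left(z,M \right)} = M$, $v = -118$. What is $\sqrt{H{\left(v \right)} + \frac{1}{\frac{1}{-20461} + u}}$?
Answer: $\frac{i \sqrt{192029602646744634}}{2100526378} \approx 0.20862 i$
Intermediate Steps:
$y{\left(z,M \right)} = \frac{M}{5}$
$H{\left(O \right)} = \frac{5}{O}$ ($H{\left(O \right)} = \frac{1}{\frac{1}{5} O} = \frac{5}{O}$)
$u = -870$ ($u = -13569 + 12699 = -870$)
$\sqrt{H{\left(v \right)} + \frac{1}{\frac{1}{-20461} + u}} = \sqrt{\frac{5}{-118} + \frac{1}{\frac{1}{-20461} - 870}} = \sqrt{5 \left(- \frac{1}{118}\right) + \frac{1}{- \frac{1}{20461} - 870}} = \sqrt{- \frac{5}{118} + \frac{1}{- \frac{17801071}{20461}}} = \sqrt{- \frac{5}{118} - \frac{20461}{17801071}} = \sqrt{- \frac{91419753}{2100526378}} = \frac{i \sqrt{192029602646744634}}{2100526378}$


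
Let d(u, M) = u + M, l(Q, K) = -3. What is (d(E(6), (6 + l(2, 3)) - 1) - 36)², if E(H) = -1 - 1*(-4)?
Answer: 961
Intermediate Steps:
E(H) = 3 (E(H) = -1 + 4 = 3)
d(u, M) = M + u
(d(E(6), (6 + l(2, 3)) - 1) - 36)² = ((((6 - 3) - 1) + 3) - 36)² = (((3 - 1) + 3) - 36)² = ((2 + 3) - 36)² = (5 - 36)² = (-31)² = 961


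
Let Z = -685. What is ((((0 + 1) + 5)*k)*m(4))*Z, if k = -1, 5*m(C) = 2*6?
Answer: 9864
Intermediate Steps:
m(C) = 12/5 (m(C) = (2*6)/5 = (1/5)*12 = 12/5)
((((0 + 1) + 5)*k)*m(4))*Z = ((((0 + 1) + 5)*(-1))*(12/5))*(-685) = (((1 + 5)*(-1))*(12/5))*(-685) = ((6*(-1))*(12/5))*(-685) = -6*12/5*(-685) = -72/5*(-685) = 9864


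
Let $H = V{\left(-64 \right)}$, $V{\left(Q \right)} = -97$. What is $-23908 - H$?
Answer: $-23811$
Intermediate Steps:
$H = -97$
$-23908 - H = -23908 - -97 = -23908 + 97 = -23811$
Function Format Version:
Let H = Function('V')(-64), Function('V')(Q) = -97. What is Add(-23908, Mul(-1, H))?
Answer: -23811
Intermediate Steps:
H = -97
Add(-23908, Mul(-1, H)) = Add(-23908, Mul(-1, -97)) = Add(-23908, 97) = -23811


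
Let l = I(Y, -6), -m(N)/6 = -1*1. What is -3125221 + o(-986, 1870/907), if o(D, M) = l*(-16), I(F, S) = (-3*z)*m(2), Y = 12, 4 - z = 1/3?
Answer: -3124165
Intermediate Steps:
z = 11/3 (z = 4 - 1/3 = 11/3 ≈ 3.6667)
m(N) = 6 (m(N) = -(-6) = -6*(-1) = 6)
I(F, S) = -66 (I(F, S) = -3*11/3*6 = -11*6 = -66)
l = -66
o(D, M) = 1056 (o(D, M) = -66*(-16) = 1056)
-3125221 + o(-986, 1870/907) = -3125221 + 1056 = -3124165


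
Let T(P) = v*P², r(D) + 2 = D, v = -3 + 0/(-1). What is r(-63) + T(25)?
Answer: -1940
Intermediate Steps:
v = -3 (v = -3 - 1*0 = -3 + 0 = -3)
r(D) = -2 + D
T(P) = -3*P²
r(-63) + T(25) = (-2 - 63) - 3*25² = -65 - 3*625 = -65 - 1875 = -1940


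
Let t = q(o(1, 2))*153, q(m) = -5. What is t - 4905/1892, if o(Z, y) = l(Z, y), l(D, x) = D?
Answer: -1452285/1892 ≈ -767.59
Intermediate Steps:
o(Z, y) = Z
t = -765 (t = -5*153 = -765)
t - 4905/1892 = -765 - 4905/1892 = -1452285/1892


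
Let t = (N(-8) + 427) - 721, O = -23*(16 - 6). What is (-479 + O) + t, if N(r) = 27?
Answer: -976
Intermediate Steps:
O = -230 (O = -23*10 = -230)
t = -267 (t = (27 + 427) - 721 = 454 - 721 = -267)
(-479 + O) + t = (-479 - 230) - 267 = -709 - 267 = -976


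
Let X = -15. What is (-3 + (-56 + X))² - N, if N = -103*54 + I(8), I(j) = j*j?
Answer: 10974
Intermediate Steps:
I(j) = j²
N = -5498 (N = -103*54 + 8² = -5562 + 64 = -5498)
(-3 + (-56 + X))² - N = (-3 + (-56 - 15))² - 1*(-5498) = (-3 - 71)² + 5498 = (-74)² + 5498 = 5476 + 5498 = 10974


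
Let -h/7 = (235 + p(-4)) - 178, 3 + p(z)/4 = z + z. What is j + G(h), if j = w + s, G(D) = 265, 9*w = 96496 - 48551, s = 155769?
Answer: 1452251/9 ≈ 1.6136e+5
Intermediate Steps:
p(z) = -12 + 8*z (p(z) = -12 + 4*(z + z) = -12 + 4*(2*z) = -12 + 8*z)
h = -91 (h = -7*((235 + (-12 + 8*(-4))) - 178) = -7*((235 + (-12 - 32)) - 178) = -7*((235 - 44) - 178) = -7*(191 - 178) = -7*13 = -91)
w = 47945/9 (w = (96496 - 48551)/9 = (⅑)*47945 = 47945/9 ≈ 5327.2)
j = 1449866/9 (j = 47945/9 + 155769 = 1449866/9 ≈ 1.6110e+5)
j + G(h) = 1449866/9 + 265 = 1452251/9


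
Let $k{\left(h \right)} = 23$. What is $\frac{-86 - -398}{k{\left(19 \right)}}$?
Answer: $\frac{312}{23} \approx 13.565$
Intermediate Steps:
$\frac{-86 - -398}{k{\left(19 \right)}} = \frac{-86 - -398}{23} = \left(-86 + 398\right) \frac{1}{23} = 312 \cdot \frac{1}{23} = \frac{312}{23}$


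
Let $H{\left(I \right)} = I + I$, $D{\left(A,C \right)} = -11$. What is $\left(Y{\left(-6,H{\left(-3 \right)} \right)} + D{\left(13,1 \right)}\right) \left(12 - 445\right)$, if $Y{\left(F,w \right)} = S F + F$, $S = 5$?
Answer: $20351$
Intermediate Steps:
$H{\left(I \right)} = 2 I$
$Y{\left(F,w \right)} = 6 F$ ($Y{\left(F,w \right)} = 5 F + F = 6 F$)
$\left(Y{\left(-6,H{\left(-3 \right)} \right)} + D{\left(13,1 \right)}\right) \left(12 - 445\right) = \left(6 \left(-6\right) - 11\right) \left(12 - 445\right) = \left(-36 - 11\right) \left(-433\right) = \left(-47\right) \left(-433\right) = 20351$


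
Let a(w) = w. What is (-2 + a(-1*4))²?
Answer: 36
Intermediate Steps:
(-2 + a(-1*4))² = (-2 - 1*4)² = (-2 - 4)² = (-6)² = 36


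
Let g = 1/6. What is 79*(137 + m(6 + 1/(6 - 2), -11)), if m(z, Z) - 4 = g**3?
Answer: 2406103/216 ≈ 11139.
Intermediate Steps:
g = 1/6 ≈ 0.16667
m(z, Z) = 865/216 (m(z, Z) = 4 + (1/6)**3 = 4 + 1/216 = 865/216)
79*(137 + m(6 + 1/(6 - 2), -11)) = 79*(137 + 865/216) = 79*(30457/216) = 2406103/216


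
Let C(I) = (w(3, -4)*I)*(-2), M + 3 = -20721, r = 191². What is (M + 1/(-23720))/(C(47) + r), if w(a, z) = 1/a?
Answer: -1474719843/2593758280 ≈ -0.56856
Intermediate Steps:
r = 36481
M = -20724 (M = -3 - 20721 = -20724)
C(I) = -2*I/3 (C(I) = (I/3)*(-2) = -2*I/3)
(M + 1/(-23720))/(C(47) + r) = (-20724 + 1/(-23720))/(-⅔*47 + 36481) = (-20724 - 1/23720)/(-94/3 + 36481) = -491573281/(23720*109349/3) = -491573281/23720*3/109349 = -1474719843/2593758280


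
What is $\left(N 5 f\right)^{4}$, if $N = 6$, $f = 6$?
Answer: $1049760000$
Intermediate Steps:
$\left(N 5 f\right)^{4} = \left(6 \cdot 5 \cdot 6\right)^{4} = \left(30 \cdot 6\right)^{4} = 180^{4} = 1049760000$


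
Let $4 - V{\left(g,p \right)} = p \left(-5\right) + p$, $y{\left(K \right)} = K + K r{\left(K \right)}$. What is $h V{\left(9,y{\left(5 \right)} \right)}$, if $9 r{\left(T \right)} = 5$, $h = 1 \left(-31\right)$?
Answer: $- \frac{9796}{9} \approx -1088.4$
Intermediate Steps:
$h = -31$
$r{\left(T \right)} = \frac{5}{9}$ ($r{\left(T \right)} = \frac{1}{9} \cdot 5 = \frac{5}{9}$)
$y{\left(K \right)} = \frac{14 K}{9}$ ($y{\left(K \right)} = K + K \frac{5}{9} = K + \frac{5 K}{9} = \frac{14 K}{9}$)
$V{\left(g,p \right)} = 4 + 4 p$ ($V{\left(g,p \right)} = 4 - \left(p \left(-5\right) + p\right) = 4 - \left(- 5 p + p\right) = 4 - - 4 p = 4 + 4 p$)
$h V{\left(9,y{\left(5 \right)} \right)} = - 31 \left(4 + 4 \cdot \frac{14}{9} \cdot 5\right) = - 31 \left(4 + 4 \cdot \frac{70}{9}\right) = - 31 \left(4 + \frac{280}{9}\right) = \left(-31\right) \frac{316}{9} = - \frac{9796}{9}$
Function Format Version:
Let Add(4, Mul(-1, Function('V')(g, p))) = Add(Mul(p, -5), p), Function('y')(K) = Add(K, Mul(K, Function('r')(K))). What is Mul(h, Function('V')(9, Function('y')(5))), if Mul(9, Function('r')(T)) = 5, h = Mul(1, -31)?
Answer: Rational(-9796, 9) ≈ -1088.4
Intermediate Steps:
h = -31
Function('r')(T) = Rational(5, 9) (Function('r')(T) = Mul(Rational(1, 9), 5) = Rational(5, 9))
Function('y')(K) = Mul(Rational(14, 9), K) (Function('y')(K) = Add(K, Mul(K, Rational(5, 9))) = Add(K, Mul(Rational(5, 9), K)) = Mul(Rational(14, 9), K))
Function('V')(g, p) = Add(4, Mul(4, p)) (Function('V')(g, p) = Add(4, Mul(-1, Add(Mul(p, -5), p))) = Add(4, Mul(-1, Add(Mul(-5, p), p))) = Add(4, Mul(-1, Mul(-4, p))) = Add(4, Mul(4, p)))
Mul(h, Function('V')(9, Function('y')(5))) = Mul(-31, Add(4, Mul(4, Mul(Rational(14, 9), 5)))) = Mul(-31, Add(4, Mul(4, Rational(70, 9)))) = Mul(-31, Add(4, Rational(280, 9))) = Mul(-31, Rational(316, 9)) = Rational(-9796, 9)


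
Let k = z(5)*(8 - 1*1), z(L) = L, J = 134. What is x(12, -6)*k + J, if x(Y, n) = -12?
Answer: -286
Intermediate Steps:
k = 35 (k = 5*(8 - 1*1) = 5*(8 - 1) = 5*7 = 35)
x(12, -6)*k + J = -12*35 + 134 = -420 + 134 = -286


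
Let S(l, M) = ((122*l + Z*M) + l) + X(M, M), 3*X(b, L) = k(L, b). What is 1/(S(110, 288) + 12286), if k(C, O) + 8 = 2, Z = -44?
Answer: 1/13142 ≈ 7.6092e-5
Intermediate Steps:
k(C, O) = -6 (k(C, O) = -8 + 2 = -6)
X(b, L) = -2 (X(b, L) = (⅓)*(-6) = -2)
S(l, M) = -2 - 44*M + 123*l (S(l, M) = ((122*l - 44*M) + l) - 2 = ((-44*M + 122*l) + l) - 2 = (-44*M + 123*l) - 2 = -2 - 44*M + 123*l)
1/(S(110, 288) + 12286) = 1/((-2 - 44*288 + 123*110) + 12286) = 1/((-2 - 12672 + 13530) + 12286) = 1/(856 + 12286) = 1/13142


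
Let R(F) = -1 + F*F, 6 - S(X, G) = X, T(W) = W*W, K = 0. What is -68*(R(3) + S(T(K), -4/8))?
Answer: -952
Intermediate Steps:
T(W) = W²
S(X, G) = 6 - X
R(F) = -1 + F²
-68*(R(3) + S(T(K), -4/8)) = -68*((-1 + 3²) + (6 - 1*0²)) = -68*((-1 + 9) + (6 - 1*0)) = -68*(8 + (6 + 0)) = -68*(8 + 6) = -68*14 = -952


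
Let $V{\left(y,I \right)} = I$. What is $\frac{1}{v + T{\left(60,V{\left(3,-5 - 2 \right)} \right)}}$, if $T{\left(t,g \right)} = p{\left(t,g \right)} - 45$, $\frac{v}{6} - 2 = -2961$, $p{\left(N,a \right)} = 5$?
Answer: $- \frac{1}{17794} \approx -5.6199 \cdot 10^{-5}$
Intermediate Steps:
$v = -17754$ ($v = 12 + 6 \left(-2961\right) = 12 - 17766 = -17754$)
$T{\left(t,g \right)} = -40$ ($T{\left(t,g \right)} = 5 - 45 = -40$)
$\frac{1}{v + T{\left(60,V{\left(3,-5 - 2 \right)} \right)}} = \frac{1}{-17754 - 40} = \frac{1}{-17794} = - \frac{1}{17794}$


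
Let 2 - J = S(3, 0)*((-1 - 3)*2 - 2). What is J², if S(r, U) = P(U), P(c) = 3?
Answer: 1024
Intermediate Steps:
S(r, U) = 3
J = 32 (J = 2 - 3*((-1 - 3)*2 - 2) = 2 - 3*(-4*2 - 2) = 2 - 3*(-8 - 2) = 2 - 3*(-10) = 2 - 1*(-30) = 2 + 30 = 32)
J² = 32² = 1024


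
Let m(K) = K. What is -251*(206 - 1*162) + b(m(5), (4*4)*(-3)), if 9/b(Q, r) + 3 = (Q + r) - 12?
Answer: -640561/58 ≈ -11044.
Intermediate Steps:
b(Q, r) = 9/(-15 + Q + r) (b(Q, r) = 9/(-3 + ((Q + r) - 12)) = 9/(-3 + (-12 + Q + r)) = 9/(-15 + Q + r))
-251*(206 - 1*162) + b(m(5), (4*4)*(-3)) = -251*(206 - 1*162) + 9/(-15 + 5 + (4*4)*(-3)) = -251*(206 - 162) + 9/(-15 + 5 + 16*(-3)) = -251*44 + 9/(-15 + 5 - 48) = -11044 + 9/(-58) = -11044 + 9*(-1/58) = -11044 - 9/58 = -640561/58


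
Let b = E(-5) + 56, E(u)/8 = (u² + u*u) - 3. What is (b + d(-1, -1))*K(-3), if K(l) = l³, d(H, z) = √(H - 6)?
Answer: -11664 - 27*I*√7 ≈ -11664.0 - 71.435*I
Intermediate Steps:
E(u) = -24 + 16*u² (E(u) = 8*((u² + u*u) - 3) = 8*((u² + u²) - 3) = 8*(2*u² - 3) = 8*(-3 + 2*u²) = -24 + 16*u²)
d(H, z) = √(-6 + H)
b = 432 (b = (-24 + 16*(-5)²) + 56 = (-24 + 16*25) + 56 = (-24 + 400) + 56 = 376 + 56 = 432)
(b + d(-1, -1))*K(-3) = (432 + √(-6 - 1))*(-3)³ = (432 + √(-7))*(-27) = (432 + I*√7)*(-27) = -11664 - 27*I*√7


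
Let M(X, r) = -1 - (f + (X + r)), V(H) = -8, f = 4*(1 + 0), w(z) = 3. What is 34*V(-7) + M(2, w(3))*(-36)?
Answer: 88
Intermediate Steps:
f = 4 (f = 4*1 = 4)
M(X, r) = -5 - X - r (M(X, r) = -1 - (4 + (X + r)) = -1 - (4 + X + r) = -1 + (-4 - X - r) = -5 - X - r)
34*V(-7) + M(2, w(3))*(-36) = 34*(-8) + (-5 - 1*2 - 1*3)*(-36) = -272 + (-5 - 2 - 3)*(-36) = -272 - 10*(-36) = -272 + 360 = 88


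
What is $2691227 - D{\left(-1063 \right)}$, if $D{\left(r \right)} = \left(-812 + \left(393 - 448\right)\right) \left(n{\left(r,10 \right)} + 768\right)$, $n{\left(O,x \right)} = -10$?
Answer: $3348413$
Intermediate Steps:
$D{\left(r \right)} = -657186$ ($D{\left(r \right)} = \left(-812 + \left(393 - 448\right)\right) \left(-10 + 768\right) = \left(-812 - 55\right) 758 = \left(-867\right) 758 = -657186$)
$2691227 - D{\left(-1063 \right)} = 2691227 - -657186 = 2691227 + 657186 = 3348413$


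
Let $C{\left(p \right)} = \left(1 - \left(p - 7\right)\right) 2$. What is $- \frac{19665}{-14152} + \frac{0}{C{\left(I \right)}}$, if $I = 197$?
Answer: $\frac{19665}{14152} \approx 1.3896$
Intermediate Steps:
$C{\left(p \right)} = 16 - 2 p$ ($C{\left(p \right)} = \left(1 - \left(-7 + p\right)\right) 2 = \left(8 - p\right) 2 = 16 - 2 p$)
$- \frac{19665}{-14152} + \frac{0}{C{\left(I \right)}} = - \frac{19665}{-14152} + \frac{0}{16 - 394} = \left(-19665\right) \left(- \frac{1}{14152}\right) + \frac{0}{16 - 394} = \frac{19665}{14152} + \frac{0}{-378} = \frac{19665}{14152} + 0 \left(- \frac{1}{378}\right) = \frac{19665}{14152} + 0 = \frac{19665}{14152}$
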